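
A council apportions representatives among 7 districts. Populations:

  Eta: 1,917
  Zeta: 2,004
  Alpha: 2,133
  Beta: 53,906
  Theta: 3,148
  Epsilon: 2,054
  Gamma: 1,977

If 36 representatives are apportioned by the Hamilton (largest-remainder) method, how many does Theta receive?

Total 67139; standard divisor 67139/36 ≈ 1864.972.
Standard quotas: Eta 1.0279, Zeta 1.0745, Alpha 1.1437, Beta 28.9045, Theta 1.6880, Epsilon 1.1014, Gamma 1.0601.
Lower quotas: Eta 1, Zeta 1, Alpha 1, Beta 28, Theta 1, Epsilon 1, Gamma 1 (sum 34, leaving 2 seats).
Remainders in descending order: Beta 0.9045, Theta 0.6880, Alpha 0.1437, Epsilon 0.1014, Zeta 0.0745, Gamma 0.0601, Eta 0.0279.
Largest remainders: Beta, Theta receive the extra seats.
Theta receives 2.

2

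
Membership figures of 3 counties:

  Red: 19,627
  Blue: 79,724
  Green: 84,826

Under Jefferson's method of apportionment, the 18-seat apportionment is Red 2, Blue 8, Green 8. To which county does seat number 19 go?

Green

Priority for the next seat is population ÷ (current seats + 1).
Priorities: Red 6542.333, Blue 8858.222, Green 9425.111.
Highest priority: Green.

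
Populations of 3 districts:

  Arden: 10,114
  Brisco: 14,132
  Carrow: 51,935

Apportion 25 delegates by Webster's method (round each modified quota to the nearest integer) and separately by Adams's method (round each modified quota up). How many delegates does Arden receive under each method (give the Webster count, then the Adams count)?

3 and 4

Webster: Arden 3, Brisco 5, Carrow 17.
Adams: Arden 4, Brisco 5, Carrow 16.
Arden gets 3 under Webster and 4 under Adams.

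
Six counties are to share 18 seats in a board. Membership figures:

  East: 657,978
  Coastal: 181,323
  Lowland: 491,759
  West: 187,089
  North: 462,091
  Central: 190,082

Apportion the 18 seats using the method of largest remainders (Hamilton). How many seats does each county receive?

Standard divisor: 2170322 ÷ 18 ≈ 120573.444.
Standard quotas: East 5.4571, Coastal 1.5038, Lowland 4.0785, West 1.5517, North 3.8324, Central 1.5765.
Lower quotas: East 5, Coastal 1, Lowland 4, West 1, North 3, Central 1 (sum 15, leaving 3 seats).
Remainders in descending order: North 0.8324, Central 0.5765, West 0.5517, Coastal 0.5038, East 0.4571, Lowland 0.0785.
Largest remainders: North, Central, West receive the extra seats.

East 5; Coastal 1; Lowland 4; West 2; North 4; Central 2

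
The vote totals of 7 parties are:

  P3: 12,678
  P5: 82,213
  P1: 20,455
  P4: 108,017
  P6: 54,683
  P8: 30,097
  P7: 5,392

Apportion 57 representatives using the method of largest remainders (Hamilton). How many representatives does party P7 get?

1

Standard divisor: 313535 ÷ 57 ≈ 5500.614.
Standard quotas: P3 2.3048, P5 14.9461, P1 3.7187, P4 19.6373, P6 9.9413, P8 5.4716, P7 0.9803.
Lower quotas: P3 2, P5 14, P1 3, P4 19, P6 9, P8 5, P7 0 (sum 52, leaving 5 seats).
Remainders in descending order: P7 0.9803, P5 0.9461, P6 0.9413, P1 0.7187, P4 0.6373, P8 0.4716, P3 0.3048.
Largest remainders: P7, P5, P6, P1, P4 receive the extra seats.
P7 receives 1.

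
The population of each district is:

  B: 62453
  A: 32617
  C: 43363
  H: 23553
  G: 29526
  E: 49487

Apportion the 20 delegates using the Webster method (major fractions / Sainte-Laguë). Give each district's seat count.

B 5, A 3, C 4, H 2, G 2, E 4

Standard divisor 240999/20 ≈ 12049.95; standard quotas: B 5.183, A 2.707, C 3.599, H 1.955, G 2.450, E 4.107.
Rounding to the nearest integer gives B 5, A 3, C 4, H 2, G 2, E 4 — total 20, matching the house size, so no adjustment is needed.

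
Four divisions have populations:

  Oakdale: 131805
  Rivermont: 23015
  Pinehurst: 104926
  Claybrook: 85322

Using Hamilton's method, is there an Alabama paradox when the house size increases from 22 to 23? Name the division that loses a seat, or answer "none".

At 22 seats: Oakdale 8, Rivermont 2, Pinehurst 7, Claybrook 5.
At 23 seats: Oakdale 9, Rivermont 1, Pinehurst 7, Claybrook 6.
Rivermont drops from 2 to 1.

Rivermont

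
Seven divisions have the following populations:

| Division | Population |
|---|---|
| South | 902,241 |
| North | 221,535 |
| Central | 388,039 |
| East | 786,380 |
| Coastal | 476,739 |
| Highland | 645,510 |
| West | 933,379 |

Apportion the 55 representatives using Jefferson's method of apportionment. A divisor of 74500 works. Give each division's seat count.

With modified divisor 74500: modified quotas South 12.111, North 2.974, Central 5.209, East 10.555, Coastal 6.399, Highland 8.665, West 12.529.
Rounding down: South 12, North 2, Central 5, East 10, Coastal 6, Highland 8, West 12 (total 55).

South=12, North=2, Central=5, East=10, Coastal=6, Highland=8, West=12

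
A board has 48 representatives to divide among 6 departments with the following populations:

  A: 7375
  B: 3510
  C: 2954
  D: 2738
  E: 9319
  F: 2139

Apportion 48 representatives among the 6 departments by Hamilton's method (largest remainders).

A: 12, B: 6, C: 5, D: 5, E: 16, F: 4

Total 28035; standard divisor 28035/48 ≈ 584.062.
Standard quotas: A 12.6271, B 6.0096, C 5.0577, D 4.6879, E 15.9555, F 3.6623.
Lower quotas: A 12, B 6, C 5, D 4, E 15, F 3 (sum 45, leaving 3 seats).
Remainders in descending order: E 0.9555, D 0.6879, F 0.6623, A 0.6271, C 0.0577, B 0.0096.
The surplus seats go to E, D, F.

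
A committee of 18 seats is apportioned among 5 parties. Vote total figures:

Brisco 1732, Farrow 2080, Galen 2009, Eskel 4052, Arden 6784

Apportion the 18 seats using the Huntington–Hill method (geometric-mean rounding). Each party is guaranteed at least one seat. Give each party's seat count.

Brisco 2, Farrow 2, Galen 2, Eskel 4, Arden 8

With divisor 906.3: modified quotas Brisco 1.911, Farrow 2.295, Galen 2.217, Eskel 4.471, Arden 7.485.
Geometric-mean thresholds: Brisco √(1·2)=1.414, Farrow √(2·3)=2.449, Galen √(2·3)=2.449, Eskel √(4·5)=4.472, Arden √(7·8)=7.483.
Each quota rounded against its threshold gives Brisco 2, Farrow 2, Galen 2, Eskel 4, Arden 8 (total 18).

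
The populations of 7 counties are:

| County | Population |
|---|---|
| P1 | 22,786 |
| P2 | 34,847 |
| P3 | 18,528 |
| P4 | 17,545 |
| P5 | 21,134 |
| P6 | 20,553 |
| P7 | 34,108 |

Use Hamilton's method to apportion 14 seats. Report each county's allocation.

The standard divisor is 169501/14 ≈ 12107.214.
Standard quotas: P1 1.8820, P2 2.8782, P3 1.5303, P4 1.4491, P5 1.7456, P6 1.6976, P7 2.8172.
Lower quotas: P1 1, P2 2, P3 1, P4 1, P5 1, P6 1, P7 2 (sum 9, leaving 5 seats).
Remainders in descending order: P1 0.8820, P2 0.8782, P7 0.8172, P5 0.7456, P6 0.6976, P3 0.5303, P4 0.4491.
Largest remainders: P1, P2, P7, P5, P6 receive the extra seats.

P1: 2, P2: 3, P3: 1, P4: 1, P5: 2, P6: 2, P7: 3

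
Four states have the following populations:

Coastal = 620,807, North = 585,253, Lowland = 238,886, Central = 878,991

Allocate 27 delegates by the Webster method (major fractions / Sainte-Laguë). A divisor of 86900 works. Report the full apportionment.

With modified divisor 86900: modified quotas Coastal 7.144, North 6.735, Lowland 2.749, Central 10.115.
Rounding to the nearest integer: Coastal 7, North 7, Lowland 3, Central 10 (total 27).

Coastal 7; North 7; Lowland 3; Central 10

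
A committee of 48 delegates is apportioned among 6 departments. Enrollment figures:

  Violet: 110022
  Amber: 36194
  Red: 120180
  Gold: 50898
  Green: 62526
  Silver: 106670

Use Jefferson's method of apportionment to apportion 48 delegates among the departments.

Violet=11, Amber=3, Red=12, Gold=5, Green=6, Silver=11

Standard divisor 486490/48 ≈ 10135.208; standard quotas: Violet 10.855, Amber 3.571, Red 11.858, Gold 5.022, Green 6.169, Silver 10.525.
Rounding down gives 10, 3, 11, 5, 6, 10 = 45 seats, so the divisor must be adjusted.
With modified divisor 9500: modified quotas Violet 11.581, Amber 3.810, Red 12.651, Gold 5.358, Green 6.582, Silver 11.228.
Rounding down: Violet 11, Amber 3, Red 12, Gold 5, Green 6, Silver 11 (total 48).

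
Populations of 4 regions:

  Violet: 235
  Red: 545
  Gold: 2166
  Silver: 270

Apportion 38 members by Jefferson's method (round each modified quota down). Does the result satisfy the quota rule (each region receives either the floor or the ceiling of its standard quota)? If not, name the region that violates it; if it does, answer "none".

Standard quotas: Violet 2.777, Red 6.440, Gold 25.593, Silver 3.190.
Jefferson allocation: Violet 2, Red 6, Gold 27, Silver 3.
Gold has quota 25.593 (lower 25, upper 26) but receives 27 — outside the quota interval.

Gold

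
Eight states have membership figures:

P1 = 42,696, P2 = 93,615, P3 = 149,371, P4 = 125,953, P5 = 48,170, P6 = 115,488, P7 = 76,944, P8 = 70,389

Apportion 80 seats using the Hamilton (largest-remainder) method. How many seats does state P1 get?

Total 722626; standard divisor 722626/80 ≈ 9032.825.
Standard quotas: P1 4.7268, P2 10.3639, P3 16.5365, P4 13.9439, P5 5.3328, P6 12.7854, P7 8.5183, P8 7.7926.
Lower quotas: P1 4, P2 10, P3 16, P4 13, P5 5, P6 12, P7 8, P8 7 (sum 75, leaving 5 seats).
Remainders in descending order: P4 0.9439, P8 0.7926, P6 0.7854, P1 0.7268, P3 0.5365, P7 0.5183, P2 0.3639, P5 0.3328.
Largest remainders: P4, P8, P6, P1, P3 receive the extra seats.
P1 receives 5.

5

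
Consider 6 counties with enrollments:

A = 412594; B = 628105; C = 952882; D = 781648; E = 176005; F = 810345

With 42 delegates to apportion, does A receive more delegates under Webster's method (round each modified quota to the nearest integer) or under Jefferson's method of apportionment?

Webster

Webster: A 5, B 7, C 10, D 9, E 2, F 9.
Jefferson: A 4, B 7, C 11, D 9, E 2, F 9.
A gets 5 under Webster and 4 under Jefferson.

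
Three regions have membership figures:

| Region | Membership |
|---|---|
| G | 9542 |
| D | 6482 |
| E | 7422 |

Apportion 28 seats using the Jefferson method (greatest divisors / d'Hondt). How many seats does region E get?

9

Standard divisor 23446/28 ≈ 837.357; standard quotas: G 11.395, D 7.741, E 8.864.
Rounding down gives 11, 7, 8 = 26 seats, so the divisor must be adjusted.
With modified divisor 800: modified quotas G 11.928, D 8.102, E 9.277.
Rounding down: G 11, D 8, E 9 (total 28).
E receives 9.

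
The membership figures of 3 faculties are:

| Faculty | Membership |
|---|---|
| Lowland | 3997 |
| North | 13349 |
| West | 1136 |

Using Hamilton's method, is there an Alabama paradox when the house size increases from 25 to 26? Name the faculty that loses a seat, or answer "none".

At 25 seats: Lowland 5, North 18, West 2.
At 26 seats: Lowland 6, North 19, West 1.
West drops from 2 to 1.

West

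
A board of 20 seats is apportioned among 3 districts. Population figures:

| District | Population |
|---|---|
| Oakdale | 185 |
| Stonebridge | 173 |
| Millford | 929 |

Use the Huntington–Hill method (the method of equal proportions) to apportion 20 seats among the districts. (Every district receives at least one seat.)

With divisor 66: modified quotas Oakdale 2.803, Stonebridge 2.621, Millford 14.076.
Geometric-mean thresholds: Oakdale √(2·3)=2.449, Stonebridge √(2·3)=2.449, Millford √(14·15)=14.491.
Each quota rounded against its threshold gives Oakdale 3, Stonebridge 3, Millford 14 (total 20).

Oakdale=3; Stonebridge=3; Millford=14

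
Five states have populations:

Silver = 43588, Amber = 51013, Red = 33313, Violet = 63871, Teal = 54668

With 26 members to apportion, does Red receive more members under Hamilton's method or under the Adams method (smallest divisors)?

Adams

Hamilton: Silver 5, Amber 5, Red 3, Violet 7, Teal 6.
Adams: Silver 5, Amber 5, Red 4, Violet 6, Teal 6.
Red gets 3 under Hamilton and 4 under Adams.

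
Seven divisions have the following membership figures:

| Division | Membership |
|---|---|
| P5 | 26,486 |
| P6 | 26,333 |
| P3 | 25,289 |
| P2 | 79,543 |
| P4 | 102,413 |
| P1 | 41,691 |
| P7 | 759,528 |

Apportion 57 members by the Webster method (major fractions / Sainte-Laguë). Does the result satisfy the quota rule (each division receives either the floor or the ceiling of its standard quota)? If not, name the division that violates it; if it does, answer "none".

Standard quotas: P5 1.423, P6 1.414, P3 1.358, P2 4.272, P4 5.500, P1 2.239, P7 40.793.
Webster allocation: P5 1, P6 1, P3 1, P2 4, P4 6, P1 2, P7 42.
P7 has quota 40.793 (lower 40, upper 41) but receives 42 — outside the quota interval.

P7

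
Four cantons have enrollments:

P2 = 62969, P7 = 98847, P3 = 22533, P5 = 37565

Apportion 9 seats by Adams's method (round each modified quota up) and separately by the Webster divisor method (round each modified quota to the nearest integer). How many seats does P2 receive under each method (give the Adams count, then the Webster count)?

2 and 3

Adams: P2 2, P7 4, P3 1, P5 2.
Webster: P2 3, P7 4, P3 1, P5 1.
P2 gets 2 under Adams and 3 under Webster.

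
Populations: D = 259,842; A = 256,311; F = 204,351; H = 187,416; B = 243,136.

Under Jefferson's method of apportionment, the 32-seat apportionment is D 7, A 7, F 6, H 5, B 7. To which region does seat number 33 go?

Priority for the next seat is population ÷ (current seats + 1).
Priorities: D 32480.250, A 32038.875, F 29193.000, H 31236.000, B 30392.000.
Highest priority: D.

D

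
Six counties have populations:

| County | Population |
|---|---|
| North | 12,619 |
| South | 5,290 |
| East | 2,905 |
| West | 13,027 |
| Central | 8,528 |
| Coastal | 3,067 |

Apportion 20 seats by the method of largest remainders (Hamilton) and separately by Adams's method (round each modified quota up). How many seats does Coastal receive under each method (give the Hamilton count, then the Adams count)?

Hamilton: North 6, South 2, East 1, West 6, Central 4, Coastal 1.
Adams: North 5, South 2, East 2, West 5, Central 4, Coastal 2.
Coastal gets 1 under Hamilton and 2 under Adams.

1 and 2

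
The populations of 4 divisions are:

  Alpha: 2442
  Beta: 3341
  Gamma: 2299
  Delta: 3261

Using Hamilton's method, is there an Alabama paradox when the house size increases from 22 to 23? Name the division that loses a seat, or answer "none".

none

At 22 seats: Alpha 5, Beta 7, Gamma 4, Delta 6.
At 23 seats: Alpha 5, Beta 7, Gamma 5, Delta 6.
No division's allocation decreased.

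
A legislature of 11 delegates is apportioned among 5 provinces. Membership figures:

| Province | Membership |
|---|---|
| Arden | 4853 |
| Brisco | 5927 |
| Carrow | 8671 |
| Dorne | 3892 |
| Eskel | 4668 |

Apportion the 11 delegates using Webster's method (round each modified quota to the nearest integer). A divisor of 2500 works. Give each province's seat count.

With modified divisor 2500: modified quotas Arden 1.941, Brisco 2.371, Carrow 3.468, Dorne 1.557, Eskel 1.867.
Rounding to the nearest integer: Arden 2, Brisco 2, Carrow 3, Dorne 2, Eskel 2 (total 11).

Arden 2, Brisco 2, Carrow 3, Dorne 2, Eskel 2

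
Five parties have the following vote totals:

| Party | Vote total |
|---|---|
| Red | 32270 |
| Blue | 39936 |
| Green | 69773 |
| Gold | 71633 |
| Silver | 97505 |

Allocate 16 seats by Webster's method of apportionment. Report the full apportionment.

Red 2; Blue 2; Green 3; Gold 4; Silver 5

Standard divisor 311117/16 ≈ 19444.812; standard quotas: Red 1.660, Blue 2.054, Green 3.588, Gold 3.684, Silver 5.014.
Rounding to the nearest integer gives 2, 2, 4, 4, 5 = 17 seats, so the divisor must be adjusted.
With modified divisor 20200: modified quotas Red 1.598, Blue 1.977, Green 3.454, Gold 3.546, Silver 4.827.
Rounding to the nearest integer: Red 2, Blue 2, Green 3, Gold 4, Silver 5 (total 16).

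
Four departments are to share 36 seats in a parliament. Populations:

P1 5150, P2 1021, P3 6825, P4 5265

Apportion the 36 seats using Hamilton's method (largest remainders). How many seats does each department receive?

P1 10, P2 2, P3 14, P4 10

The standard divisor is 18261/36 ≈ 507.25.
Standard quotas: P1 10.1528, P2 2.0128, P3 13.4549, P4 10.3795.
Lower quotas: P1 10, P2 2, P3 13, P4 10 (sum 35, leaving 1 seat).
Remainders in descending order: P3 0.4549, P4 0.3795, P1 0.1528, P2 0.0128.
The surplus seat goes to P3.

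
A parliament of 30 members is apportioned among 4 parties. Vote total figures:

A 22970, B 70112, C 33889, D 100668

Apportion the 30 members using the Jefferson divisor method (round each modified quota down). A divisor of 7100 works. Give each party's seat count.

A 3, B 9, C 4, D 14

With modified divisor 7100: modified quotas A 3.235, B 9.875, C 4.773, D 14.179.
Rounding down: A 3, B 9, C 4, D 14 (total 30).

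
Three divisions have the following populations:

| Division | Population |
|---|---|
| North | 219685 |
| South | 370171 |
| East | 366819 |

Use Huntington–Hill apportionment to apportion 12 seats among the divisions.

With divisor 82398: modified quotas North 2.666, South 4.492, East 4.452.
Geometric-mean thresholds: North √(2·3)=2.449, South √(4·5)=4.472, East √(4·5)=4.472.
Each quota rounded against its threshold gives North 3, South 5, East 4 (total 12).

North 3; South 5; East 4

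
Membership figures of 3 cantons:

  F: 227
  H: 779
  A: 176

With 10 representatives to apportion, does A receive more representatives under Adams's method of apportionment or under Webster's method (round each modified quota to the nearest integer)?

Adams

Adams: F 2, H 6, A 2.
Webster: F 2, H 7, A 1.
A gets 2 under Adams and 1 under Webster.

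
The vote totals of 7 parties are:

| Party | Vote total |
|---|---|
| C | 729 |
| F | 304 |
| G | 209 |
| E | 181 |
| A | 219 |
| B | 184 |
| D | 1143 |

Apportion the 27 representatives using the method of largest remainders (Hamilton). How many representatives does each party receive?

The standard divisor is 2969/27 ≈ 109.963.
Standard quotas: C 6.630, F 2.765, G 1.901, E 1.646, A 1.992, B 1.673, D 10.394.
Lower quotas: C 6, F 2, G 1, E 1, A 1, B 1, D 10 (sum 22, leaving 5 seats).
Remainders in descending order: A 0.992, G 0.901, F 0.765, B 0.673, E 0.646, C 0.630, D 0.394.
The surplus seats go to A, G, F, B, E.

C=6, F=3, G=2, E=2, A=2, B=2, D=10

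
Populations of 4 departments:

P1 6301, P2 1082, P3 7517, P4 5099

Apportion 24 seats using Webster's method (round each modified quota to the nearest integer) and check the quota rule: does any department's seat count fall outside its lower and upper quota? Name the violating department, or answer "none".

Standard quotas: P1 7.562, P2 1.298, P3 9.021, P4 6.119.
Webster allocation: P1 8, P2 1, P3 9, P4 6.
Every allocation lies between the lower and upper quota.

none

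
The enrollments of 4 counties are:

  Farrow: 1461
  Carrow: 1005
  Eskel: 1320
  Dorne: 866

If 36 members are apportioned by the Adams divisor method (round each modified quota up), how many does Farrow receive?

11

Standard divisor 4652/36 ≈ 129.222; standard quotas: Farrow 11.306, Carrow 7.777, Eskel 10.215, Dorne 6.702.
Rounding up gives 12, 8, 11, 7 = 38 seats, so the divisor must be adjusted.
With modified divisor 140: modified quotas Farrow 10.436, Carrow 7.179, Eskel 9.429, Dorne 6.186.
Rounding up: Farrow 11, Carrow 8, Eskel 10, Dorne 7 (total 36).
Farrow receives 11.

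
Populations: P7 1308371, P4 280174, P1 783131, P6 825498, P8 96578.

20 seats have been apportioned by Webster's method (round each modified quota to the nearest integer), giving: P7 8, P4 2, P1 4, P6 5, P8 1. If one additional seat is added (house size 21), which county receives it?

P1

Priority for the next seat is population ÷ (current seats + 0.5).
Priorities: P7 153926.000, P4 112069.600, P1 174029.111, P6 150090.545, P8 64385.333.
Highest priority: P1.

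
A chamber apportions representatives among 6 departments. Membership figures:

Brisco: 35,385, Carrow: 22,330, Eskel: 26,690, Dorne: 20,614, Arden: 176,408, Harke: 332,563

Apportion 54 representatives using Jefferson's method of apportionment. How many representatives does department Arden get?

16

Standard divisor 613990/54 ≈ 11370.185; standard quotas: Brisco 3.112, Carrow 1.964, Eskel 2.347, Dorne 1.813, Arden 15.515, Harke 29.249.
Rounding down gives 3, 1, 2, 1, 15, 29 = 51 seats, so the divisor must be adjusted.
With modified divisor 10900: modified quotas Brisco 3.246, Carrow 2.049, Eskel 2.449, Dorne 1.891, Arden 16.184, Harke 30.510.
Rounding down: Brisco 3, Carrow 2, Eskel 2, Dorne 1, Arden 16, Harke 30 (total 54).
Arden receives 16.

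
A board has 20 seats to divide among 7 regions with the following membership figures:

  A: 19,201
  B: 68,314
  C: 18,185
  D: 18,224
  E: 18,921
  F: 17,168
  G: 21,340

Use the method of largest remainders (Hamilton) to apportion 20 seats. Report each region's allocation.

A: 2; B: 8; C: 2; D: 2; E: 2; F: 2; G: 2

The standard divisor is 181353/20 ≈ 9067.65.
Standard quotas: A 2.1175, B 7.5338, C 2.0055, D 2.0098, E 2.0866, F 1.8933, G 2.3534.
Lower quotas: A 2, B 7, C 2, D 2, E 2, F 1, G 2 (sum 18, leaving 2 seats).
Remainders in descending order: F 0.8933, B 0.5338, G 0.3534, A 0.1175, E 0.0866, D 0.0098, C 0.0055.
The surplus seats go to F, B.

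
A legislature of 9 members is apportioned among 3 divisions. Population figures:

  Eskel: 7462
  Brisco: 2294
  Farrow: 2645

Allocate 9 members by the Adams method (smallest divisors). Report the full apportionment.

Standard divisor 12401/9 ≈ 1377.889; standard quotas: Eskel 5.416, Brisco 1.665, Farrow 1.920.
Rounding up gives 6, 2, 2 = 10 seats, so the divisor must be adjusted.
With modified divisor 1700: modified quotas Eskel 4.389, Brisco 1.349, Farrow 1.556.
Rounding up: Eskel 5, Brisco 2, Farrow 2 (total 9).

Eskel 5, Brisco 2, Farrow 2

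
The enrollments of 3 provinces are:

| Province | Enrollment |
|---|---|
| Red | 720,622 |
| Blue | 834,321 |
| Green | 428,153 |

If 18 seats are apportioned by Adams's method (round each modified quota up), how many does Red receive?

7

Standard divisor 1983096/18 ≈ 110172; standard quotas: Red 6.541, Blue 7.573, Green 3.886.
Rounding up gives 7, 8, 4 = 19 seats, so the divisor must be adjusted.
With modified divisor 119600: modified quotas Red 6.025, Blue 6.976, Green 3.580.
Rounding up: Red 7, Blue 7, Green 4 (total 18).
Red receives 7.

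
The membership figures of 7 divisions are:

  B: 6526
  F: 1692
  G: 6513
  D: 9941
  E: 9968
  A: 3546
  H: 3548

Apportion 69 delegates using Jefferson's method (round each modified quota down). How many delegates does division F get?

2

Standard divisor 41734/69 ≈ 604.841; standard quotas: B 10.790, F 2.797, G 10.768, D 16.436, E 16.480, A 5.863, H 5.866.
Rounding down gives 10, 2, 10, 16, 16, 5, 5 = 64 seats, so the divisor must be adjusted.
With modified divisor 585.6: modified quotas B 11.144, F 2.889, G 11.122, D 16.976, E 17.022, A 6.055, H 6.059.
Rounding down: B 11, F 2, G 11, D 16, E 17, A 6, H 6 (total 69).
F receives 2.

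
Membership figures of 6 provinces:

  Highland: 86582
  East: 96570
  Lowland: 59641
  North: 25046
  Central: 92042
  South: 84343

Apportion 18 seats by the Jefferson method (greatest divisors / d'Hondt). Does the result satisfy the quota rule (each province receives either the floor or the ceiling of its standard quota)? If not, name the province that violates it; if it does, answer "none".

none

Standard quotas: Highland 3.508, East 3.913, Lowland 2.417, North 1.015, Central 3.730, South 3.418.
Jefferson allocation: Highland 4, East 4, Lowland 2, North 1, Central 4, South 3.
Every allocation lies between the lower and upper quota.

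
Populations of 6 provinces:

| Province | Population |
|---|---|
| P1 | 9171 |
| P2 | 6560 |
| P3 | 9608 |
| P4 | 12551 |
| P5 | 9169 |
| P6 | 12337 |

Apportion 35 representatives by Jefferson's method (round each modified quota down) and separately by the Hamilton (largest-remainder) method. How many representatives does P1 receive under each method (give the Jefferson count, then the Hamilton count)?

5 and 6

Jefferson: P1 5, P2 4, P3 6, P4 8, P5 5, P6 7.
Hamilton: P1 6, P2 4, P3 6, P4 7, P5 5, P6 7.
P1 gets 5 under Jefferson and 6 under Hamilton.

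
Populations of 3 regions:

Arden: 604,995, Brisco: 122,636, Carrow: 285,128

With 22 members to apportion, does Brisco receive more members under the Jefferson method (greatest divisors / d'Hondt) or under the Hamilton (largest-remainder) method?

Hamilton

Jefferson: Arden 14, Brisco 2, Carrow 6.
Hamilton: Arden 13, Brisco 3, Carrow 6.
Brisco gets 2 under Jefferson and 3 under Hamilton.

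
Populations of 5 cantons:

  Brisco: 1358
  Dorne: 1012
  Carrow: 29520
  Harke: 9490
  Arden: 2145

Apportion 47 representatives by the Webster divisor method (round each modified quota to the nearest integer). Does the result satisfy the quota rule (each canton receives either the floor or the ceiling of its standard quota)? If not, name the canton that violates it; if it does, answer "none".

Carrow

Standard quotas: Brisco 1.466, Dorne 1.093, Carrow 31.877, Harke 10.248, Arden 2.316.
Webster allocation: Brisco 1, Dorne 1, Carrow 33, Harke 10, Arden 2.
Carrow has quota 31.877 (lower 31, upper 32) but receives 33 — outside the quota interval.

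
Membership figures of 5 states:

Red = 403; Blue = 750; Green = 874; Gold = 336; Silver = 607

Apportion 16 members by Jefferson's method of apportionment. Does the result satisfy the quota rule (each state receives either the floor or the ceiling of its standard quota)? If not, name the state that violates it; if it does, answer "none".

none

Standard quotas: Red 2.171, Blue 4.040, Green 4.708, Gold 1.810, Silver 3.270.
Jefferson allocation: Red 2, Blue 4, Green 5, Gold 2, Silver 3.
Every allocation lies between the lower and upper quota.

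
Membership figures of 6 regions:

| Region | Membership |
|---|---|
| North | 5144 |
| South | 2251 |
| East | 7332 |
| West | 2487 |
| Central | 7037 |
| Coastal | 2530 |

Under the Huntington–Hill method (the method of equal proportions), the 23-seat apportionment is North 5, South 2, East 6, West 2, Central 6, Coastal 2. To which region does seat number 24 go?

Priority for the next seat is population ÷ (√(s·(s+1))).
Priorities: North 939.162, South 918.967, East 1131.352, West 1015.313, Central 1085.833, Coastal 1032.868.
Highest priority: East.

East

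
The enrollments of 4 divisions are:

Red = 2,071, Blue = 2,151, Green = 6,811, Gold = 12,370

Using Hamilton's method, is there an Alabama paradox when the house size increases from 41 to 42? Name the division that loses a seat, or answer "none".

At 41 seats: Red 3, Blue 4, Green 12, Gold 22.
At 42 seats: Red 4, Blue 4, Green 12, Gold 22.
No division's allocation decreased.

none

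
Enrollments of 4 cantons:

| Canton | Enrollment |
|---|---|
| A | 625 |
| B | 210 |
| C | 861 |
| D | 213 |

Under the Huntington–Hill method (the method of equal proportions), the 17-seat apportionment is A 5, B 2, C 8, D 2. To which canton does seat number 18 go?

Priority for the next seat is population ÷ (√(s·(s+1))).
Priorities: A 114.109, B 85.732, C 101.470, D 86.957.
Highest priority: A.

A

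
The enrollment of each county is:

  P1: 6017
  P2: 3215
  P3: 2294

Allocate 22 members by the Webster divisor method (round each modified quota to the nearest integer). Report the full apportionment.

Standard divisor 11526/22 ≈ 523.909; standard quotas: P1 11.485, P2 6.137, P3 4.379.
Rounding to the nearest integer gives 11, 6, 4 = 21 seats, so the divisor must be adjusted.
With modified divisor 520: modified quotas P1 11.571, P2 6.183, P3 4.412.
Rounding to the nearest integer: P1 12, P2 6, P3 4 (total 22).

P1: 12, P2: 6, P3: 4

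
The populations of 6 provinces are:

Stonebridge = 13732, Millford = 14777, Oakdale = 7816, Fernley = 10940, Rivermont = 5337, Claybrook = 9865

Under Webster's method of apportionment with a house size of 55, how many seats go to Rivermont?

5

Standard divisor 62467/55 ≈ 1135.764; standard quotas: Stonebridge 12.091, Millford 13.011, Oakdale 6.882, Fernley 9.632, Rivermont 4.699, Claybrook 8.686.
Rounding to the nearest integer gives 12, 13, 7, 10, 5, 9 = 56 seats, so the divisor must be adjusted.
With modified divisor 1156: modified quotas Stonebridge 11.879, Millford 12.783, Oakdale 6.761, Fernley 9.464, Rivermont 4.617, Claybrook 8.534.
Rounding to the nearest integer: Stonebridge 12, Millford 13, Oakdale 7, Fernley 9, Rivermont 5, Claybrook 9 (total 55).
Rivermont receives 5.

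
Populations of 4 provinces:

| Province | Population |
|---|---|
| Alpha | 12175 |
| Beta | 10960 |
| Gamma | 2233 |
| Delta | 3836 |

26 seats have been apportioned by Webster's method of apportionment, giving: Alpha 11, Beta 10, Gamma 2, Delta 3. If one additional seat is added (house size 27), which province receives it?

Delta

Priority for the next seat is population ÷ (current seats + 0.5).
Priorities: Alpha 1058.696, Beta 1043.810, Gamma 893.200, Delta 1096.000.
Highest priority: Delta.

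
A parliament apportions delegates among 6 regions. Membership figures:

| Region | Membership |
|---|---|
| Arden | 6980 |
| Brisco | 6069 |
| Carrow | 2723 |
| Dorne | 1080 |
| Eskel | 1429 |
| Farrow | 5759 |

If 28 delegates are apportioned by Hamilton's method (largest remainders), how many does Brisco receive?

7

The standard divisor is 24040/28 ≈ 858.571.
Standard quotas: Arden 8.1298, Brisco 7.0687, Carrow 3.1715, Dorne 1.2579, Eskel 1.6644, Farrow 6.7077.
Lower quotas: Arden 8, Brisco 7, Carrow 3, Dorne 1, Eskel 1, Farrow 6 (sum 26, leaving 2 seats).
Remainders in descending order: Farrow 0.7077, Eskel 0.6644, Dorne 0.2579, Carrow 0.1715, Arden 0.1298, Brisco 0.0687.
The surplus seats go to Farrow, Eskel.
Brisco receives 7.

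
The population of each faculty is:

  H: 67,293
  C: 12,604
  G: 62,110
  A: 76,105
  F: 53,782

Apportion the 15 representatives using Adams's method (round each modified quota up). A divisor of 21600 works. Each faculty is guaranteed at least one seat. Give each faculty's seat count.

With modified divisor 21600: modified quotas H 3.115, C 0.584, G 2.875, A 3.523, F 2.490.
Rounding up: H 4, C 1, G 3, A 4, F 3 (total 15).

H 4; C 1; G 3; A 4; F 3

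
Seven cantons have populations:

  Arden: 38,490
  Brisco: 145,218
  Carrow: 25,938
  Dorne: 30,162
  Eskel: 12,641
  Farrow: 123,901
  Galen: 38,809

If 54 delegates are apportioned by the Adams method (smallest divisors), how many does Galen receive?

5

Standard divisor 415159/54 ≈ 7688.13; standard quotas: Arden 5.006, Brisco 18.889, Carrow 3.374, Dorne 3.923, Eskel 1.644, Farrow 16.116, Galen 5.048.
Rounding up gives 6, 19, 4, 4, 2, 17, 6 = 58 seats, so the divisor must be adjusted.
With modified divisor 8200: modified quotas Arden 4.694, Brisco 17.710, Carrow 3.163, Dorne 3.678, Eskel 1.542, Farrow 15.110, Galen 4.733.
Rounding up: Arden 5, Brisco 18, Carrow 4, Dorne 4, Eskel 2, Farrow 16, Galen 5 (total 54).
Galen receives 5.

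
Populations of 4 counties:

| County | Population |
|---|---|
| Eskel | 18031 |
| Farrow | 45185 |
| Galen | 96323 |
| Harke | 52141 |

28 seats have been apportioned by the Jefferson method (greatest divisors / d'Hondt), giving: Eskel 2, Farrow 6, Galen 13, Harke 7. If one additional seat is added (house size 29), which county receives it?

Priority for the next seat is population ÷ (current seats + 1).
Priorities: Eskel 6010.333, Farrow 6455.000, Galen 6880.214, Harke 6517.625.
Highest priority: Galen.

Galen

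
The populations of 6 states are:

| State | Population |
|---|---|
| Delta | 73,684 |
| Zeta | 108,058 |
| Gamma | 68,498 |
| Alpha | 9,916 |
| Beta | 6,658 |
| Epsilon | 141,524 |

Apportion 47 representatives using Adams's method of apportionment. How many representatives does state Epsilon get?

16

Standard divisor 408338/47 ≈ 8688.043; standard quotas: Delta 8.481, Zeta 12.438, Gamma 7.884, Alpha 1.141, Beta 0.766, Epsilon 16.290.
Rounding up gives 9, 13, 8, 2, 1, 17 = 50 seats, so the divisor must be adjusted.
With modified divisor 9300: modified quotas Delta 7.923, Zeta 11.619, Gamma 7.365, Alpha 1.066, Beta 0.716, Epsilon 15.218.
Rounding up: Delta 8, Zeta 12, Gamma 8, Alpha 2, Beta 1, Epsilon 16 (total 47).
Epsilon receives 16.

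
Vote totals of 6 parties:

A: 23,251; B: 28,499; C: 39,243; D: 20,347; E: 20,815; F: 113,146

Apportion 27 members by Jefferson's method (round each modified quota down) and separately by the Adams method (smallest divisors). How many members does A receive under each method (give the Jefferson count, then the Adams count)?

Jefferson: A 2, B 3, C 4, D 2, E 2, F 14.
Adams: A 3, B 3, C 4, D 2, E 3, F 12.
A gets 2 under Jefferson and 3 under Adams.

2 and 3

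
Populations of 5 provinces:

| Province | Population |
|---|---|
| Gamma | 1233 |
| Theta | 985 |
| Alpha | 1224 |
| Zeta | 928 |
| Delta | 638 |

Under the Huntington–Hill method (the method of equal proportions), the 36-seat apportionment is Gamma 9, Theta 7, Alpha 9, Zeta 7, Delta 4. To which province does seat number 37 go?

Priority for the next seat is population ÷ (√(s·(s+1))).
Priorities: Gamma 129.970, Theta 131.626, Alpha 129.021, Zeta 124.009, Delta 142.661.
Highest priority: Delta.

Delta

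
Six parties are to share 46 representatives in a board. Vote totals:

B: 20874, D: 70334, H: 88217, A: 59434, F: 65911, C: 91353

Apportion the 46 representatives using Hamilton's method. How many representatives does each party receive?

B 2, D 8, H 10, A 7, F 8, C 11

Total 396123; standard divisor 396123/46 ≈ 8611.37.
Standard quotas: B 2.4240, D 8.1676, H 10.2442, A 6.9018, F 7.6540, C 10.6084.
Lower quotas: B 2, D 8, H 10, A 6, F 7, C 10 (sum 43, leaving 3 seats).
Remainders in descending order: A 0.9018, F 0.6540, C 0.6084, B 0.4240, H 0.2442, D 0.1676.
Largest remainders: A, F, C receive the extra seats.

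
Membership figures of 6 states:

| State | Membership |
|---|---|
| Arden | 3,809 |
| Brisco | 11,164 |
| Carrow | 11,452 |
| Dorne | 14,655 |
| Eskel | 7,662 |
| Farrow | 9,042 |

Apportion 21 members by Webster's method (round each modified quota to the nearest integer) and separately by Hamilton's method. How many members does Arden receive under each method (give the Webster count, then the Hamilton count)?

1 and 2

Webster: Arden 1, Brisco 4, Carrow 4, Dorne 6, Eskel 3, Farrow 3.
Hamilton: Arden 2, Brisco 4, Carrow 4, Dorne 5, Eskel 3, Farrow 3.
Arden gets 1 under Webster and 2 under Hamilton.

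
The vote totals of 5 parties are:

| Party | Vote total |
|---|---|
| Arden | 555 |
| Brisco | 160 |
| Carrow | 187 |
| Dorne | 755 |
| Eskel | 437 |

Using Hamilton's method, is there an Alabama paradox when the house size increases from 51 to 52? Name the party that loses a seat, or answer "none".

At 51 seats: Arden 13, Brisco 4, Carrow 5, Dorne 18, Eskel 11.
At 52 seats: Arden 14, Brisco 4, Carrow 4, Dorne 19, Eskel 11.
Carrow drops from 5 to 4.

Carrow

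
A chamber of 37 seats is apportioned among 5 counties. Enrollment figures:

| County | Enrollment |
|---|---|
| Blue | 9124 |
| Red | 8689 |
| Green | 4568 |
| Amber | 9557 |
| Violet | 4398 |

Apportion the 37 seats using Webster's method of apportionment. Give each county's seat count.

Standard divisor 36336/37 ≈ 982.054; standard quotas: Blue 9.291, Red 8.848, Green 4.651, Amber 9.732, Violet 4.478.
Rounding to the nearest integer gives Blue 9, Red 9, Green 5, Amber 10, Violet 4 — total 37, matching the house size, so no adjustment is needed.

Blue 9, Red 9, Green 5, Amber 10, Violet 4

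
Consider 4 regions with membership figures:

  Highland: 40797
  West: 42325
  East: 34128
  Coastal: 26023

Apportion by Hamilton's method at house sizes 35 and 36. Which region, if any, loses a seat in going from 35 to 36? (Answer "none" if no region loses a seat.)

Coastal

At 35 seats: Highland 10, West 10, East 8, Coastal 7.
At 36 seats: Highland 10, West 11, East 9, Coastal 6.
Coastal drops from 7 to 6.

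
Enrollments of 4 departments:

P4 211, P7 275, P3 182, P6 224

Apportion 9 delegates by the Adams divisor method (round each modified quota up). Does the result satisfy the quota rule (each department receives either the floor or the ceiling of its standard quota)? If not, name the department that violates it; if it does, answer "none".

Standard quotas: P4 2.129, P7 2.775, P3 1.836, P6 2.260.
Adams allocation: P4 2, P7 3, P3 2, P6 2.
Every allocation lies between the lower and upper quota.

none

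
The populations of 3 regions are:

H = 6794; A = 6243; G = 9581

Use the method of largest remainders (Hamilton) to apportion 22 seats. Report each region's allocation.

H=7; A=6; G=9

The standard divisor is 22618/22 ≈ 1028.091.
Standard quotas: H 6.6084, A 6.0724, G 9.3192.
Lower quotas: H 6, A 6, G 9 (sum 21, leaving 1 seat).
Remainders in descending order: H 0.6084, G 0.3192, A 0.0724.
Largest remainder: H receives the extra seat.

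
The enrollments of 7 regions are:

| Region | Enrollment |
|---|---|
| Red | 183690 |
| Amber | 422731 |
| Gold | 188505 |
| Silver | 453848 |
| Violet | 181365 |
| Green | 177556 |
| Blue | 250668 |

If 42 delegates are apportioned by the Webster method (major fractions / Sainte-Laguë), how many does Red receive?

4

Standard divisor 1858363/42 ≈ 44246.738; standard quotas: Red 4.151, Amber 9.554, Gold 4.260, Silver 10.257, Violet 4.099, Green 4.013, Blue 5.665.
Rounding to the nearest integer gives Red 4, Amber 10, Gold 4, Silver 10, Violet 4, Green 4, Blue 6 — total 42, matching the house size, so no adjustment is needed.
Red receives 4.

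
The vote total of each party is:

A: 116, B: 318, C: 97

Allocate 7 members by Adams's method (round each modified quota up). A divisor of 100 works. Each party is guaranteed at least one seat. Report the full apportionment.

With modified divisor 100: modified quotas A 1.160, B 3.180, C 0.970.
Rounding up: A 2, B 4, C 1 (total 7).

A: 2, B: 4, C: 1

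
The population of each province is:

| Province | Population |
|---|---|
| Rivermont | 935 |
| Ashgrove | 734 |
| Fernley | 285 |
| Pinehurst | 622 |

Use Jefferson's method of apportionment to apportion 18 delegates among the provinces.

Standard divisor 2576/18 ≈ 143.111; standard quotas: Rivermont 6.533, Ashgrove 5.129, Fernley 1.991, Pinehurst 4.346.
Rounding down gives 6, 5, 1, 4 = 16 seats, so the divisor must be adjusted.
With modified divisor 130: modified quotas Rivermont 7.192, Ashgrove 5.646, Fernley 2.192, Pinehurst 4.785.
Rounding down: Rivermont 7, Ashgrove 5, Fernley 2, Pinehurst 4 (total 18).

Rivermont=7, Ashgrove=5, Fernley=2, Pinehurst=4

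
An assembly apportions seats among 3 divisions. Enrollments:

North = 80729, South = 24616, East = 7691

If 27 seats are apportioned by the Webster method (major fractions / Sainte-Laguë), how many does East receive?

2

Standard divisor 113036/27 ≈ 4186.519; standard quotas: North 19.283, South 5.880, East 1.837.
Rounding to the nearest integer gives North 19, South 6, East 2 — total 27, matching the house size, so no adjustment is needed.
East receives 2.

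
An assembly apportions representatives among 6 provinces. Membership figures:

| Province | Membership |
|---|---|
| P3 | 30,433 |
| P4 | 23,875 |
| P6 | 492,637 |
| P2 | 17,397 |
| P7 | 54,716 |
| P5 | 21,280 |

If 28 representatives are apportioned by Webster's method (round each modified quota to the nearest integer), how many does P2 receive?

Standard divisor 640338/28 ≈ 22869.214; standard quotas: P3 1.331, P4 1.044, P6 21.541, P2 0.761, P7 2.393, P5 0.931.
Rounding to the nearest integer gives P3 1, P4 1, P6 22, P2 1, P7 2, P5 1 — total 28, matching the house size, so no adjustment is needed.
P2 receives 1.

1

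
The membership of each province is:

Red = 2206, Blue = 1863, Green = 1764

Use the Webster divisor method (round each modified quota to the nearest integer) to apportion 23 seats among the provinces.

Red 9; Blue 7; Green 7

Standard divisor 5833/23 ≈ 253.609; standard quotas: Red 8.698, Blue 7.346, Green 6.956.
Rounding to the nearest integer gives Red 9, Blue 7, Green 7 — total 23, matching the house size, so no adjustment is needed.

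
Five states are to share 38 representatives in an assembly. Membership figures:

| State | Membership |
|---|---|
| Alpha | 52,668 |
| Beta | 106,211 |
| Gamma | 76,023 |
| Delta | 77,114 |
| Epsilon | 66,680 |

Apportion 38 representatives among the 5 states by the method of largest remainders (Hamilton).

Alpha 5, Beta 11, Gamma 7, Delta 8, Epsilon 7

Standard divisor: 378696 ÷ 38 ≈ 9965.684.
Standard quotas: Alpha 5.2849, Beta 10.6577, Gamma 7.6285, Delta 7.7380, Epsilon 6.6910.
Lower quotas: Alpha 5, Beta 10, Gamma 7, Delta 7, Epsilon 6 (sum 35, leaving 3 seats).
Remainders in descending order: Delta 0.7380, Epsilon 0.6910, Beta 0.6577, Gamma 0.6285, Alpha 0.2849.
Largest remainders: Delta, Epsilon, Beta receive the extra seats.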